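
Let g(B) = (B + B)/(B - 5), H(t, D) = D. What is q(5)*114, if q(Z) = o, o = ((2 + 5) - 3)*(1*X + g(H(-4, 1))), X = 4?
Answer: 1596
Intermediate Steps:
g(B) = 2*B/(-5 + B) (g(B) = (2*B)/(-5 + B) = 2*B/(-5 + B))
o = 14 (o = ((2 + 5) - 3)*(1*4 + 2*1/(-5 + 1)) = (7 - 3)*(4 + 2*1/(-4)) = 4*(4 + 2*1*(-1/4)) = 4*(4 - 1/2) = 4*(7/2) = 14)
q(Z) = 14
q(5)*114 = 14*114 = 1596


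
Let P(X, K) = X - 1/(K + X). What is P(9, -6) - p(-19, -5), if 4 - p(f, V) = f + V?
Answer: -58/3 ≈ -19.333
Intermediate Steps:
p(f, V) = 4 - V - f (p(f, V) = 4 - (f + V) = 4 - (V + f) = 4 + (-V - f) = 4 - V - f)
P(9, -6) - p(-19, -5) = (-1 + 9**2 - 6*9)/(-6 + 9) - (4 - 1*(-5) - 1*(-19)) = (-1 + 81 - 54)/3 - (4 + 5 + 19) = (1/3)*26 - 1*28 = 26/3 - 28 = -58/3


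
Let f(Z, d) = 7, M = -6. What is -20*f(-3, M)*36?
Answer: -5040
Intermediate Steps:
-20*f(-3, M)*36 = -20*7*36 = -140*36 = -5040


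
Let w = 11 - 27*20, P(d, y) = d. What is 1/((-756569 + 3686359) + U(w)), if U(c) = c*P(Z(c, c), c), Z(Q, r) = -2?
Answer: 1/2930848 ≈ 3.4120e-7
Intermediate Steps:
w = -529 (w = 11 - 540 = -529)
U(c) = -2*c (U(c) = c*(-2) = -2*c)
1/((-756569 + 3686359) + U(w)) = 1/((-756569 + 3686359) - 2*(-529)) = 1/(2929790 + 1058) = 1/2930848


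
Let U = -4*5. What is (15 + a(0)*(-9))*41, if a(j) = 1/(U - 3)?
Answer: 14514/23 ≈ 631.04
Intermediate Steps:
U = -20
a(j) = -1/23 (a(j) = 1/(-20 - 3) = 1/(-23) = -1/23)
(15 + a(0)*(-9))*41 = (15 - 1/23*(-9))*41 = (15 + 9/23)*41 = (354/23)*41 = 14514/23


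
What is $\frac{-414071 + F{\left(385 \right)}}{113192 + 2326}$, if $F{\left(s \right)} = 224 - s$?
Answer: $- \frac{15932}{4443} \approx -3.5859$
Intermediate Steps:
$\frac{-414071 + F{\left(385 \right)}}{113192 + 2326} = \frac{-414071 + \left(224 - 385\right)}{113192 + 2326} = \frac{-414071 + \left(224 - 385\right)}{115518} = \left(-414071 - 161\right) \frac{1}{115518} = \left(-414232\right) \frac{1}{115518} = - \frac{15932}{4443}$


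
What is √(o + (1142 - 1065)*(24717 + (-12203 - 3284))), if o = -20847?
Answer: √689863 ≈ 830.58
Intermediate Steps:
√(o + (1142 - 1065)*(24717 + (-12203 - 3284))) = √(-20847 + (1142 - 1065)*(24717 + (-12203 - 3284))) = √(-20847 + 77*(24717 - 15487)) = √(-20847 + 77*9230) = √(-20847 + 710710) = √689863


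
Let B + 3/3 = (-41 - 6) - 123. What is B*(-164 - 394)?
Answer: 95418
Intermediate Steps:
B = -171 (B = -1 + ((-41 - 6) - 123) = -1 + (-47 - 123) = -1 - 170 = -171)
B*(-164 - 394) = -171*(-164 - 394) = -171*(-558) = 95418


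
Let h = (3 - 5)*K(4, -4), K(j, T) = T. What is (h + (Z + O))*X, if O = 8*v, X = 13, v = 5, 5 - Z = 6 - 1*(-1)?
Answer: 598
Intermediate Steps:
Z = -2 (Z = 5 - (6 - 1*(-1)) = 5 - (6 + 1) = 5 - 1*7 = 5 - 7 = -2)
O = 40 (O = 8*5 = 40)
h = 8 (h = (3 - 5)*(-4) = -2*(-4) = 8)
(h + (Z + O))*X = (8 + (-2 + 40))*13 = (8 + 38)*13 = 46*13 = 598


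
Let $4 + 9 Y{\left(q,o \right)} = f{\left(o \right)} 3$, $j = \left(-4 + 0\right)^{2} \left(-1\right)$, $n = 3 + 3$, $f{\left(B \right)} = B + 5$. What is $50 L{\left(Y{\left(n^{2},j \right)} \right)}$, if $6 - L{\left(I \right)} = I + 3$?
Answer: $\frac{3200}{9} \approx 355.56$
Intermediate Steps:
$f{\left(B \right)} = 5 + B$
$n = 6$
$j = -16$ ($j = \left(-4\right)^{2} \left(-1\right) = 16 \left(-1\right) = -16$)
$Y{\left(q,o \right)} = \frac{11}{9} + \frac{o}{3}$ ($Y{\left(q,o \right)} = - \frac{4}{9} + \frac{\left(5 + o\right) 3}{9} = - \frac{4}{9} + \frac{15 + 3 o}{9} = - \frac{4}{9} + \left(\frac{5}{3} + \frac{o}{3}\right) = \frac{11}{9} + \frac{o}{3}$)
$L{\left(I \right)} = 3 - I$ ($L{\left(I \right)} = 6 - \left(I + 3\right) = 6 - \left(3 + I\right) = 3 - I$)
$50 L{\left(Y{\left(n^{2},j \right)} \right)} = 50 \left(3 - \left(\frac{11}{9} + \frac{1}{3} \left(-16\right)\right)\right) = 50 \left(3 - \left(\frac{11}{9} - \frac{16}{3}\right)\right) = 50 \left(3 - - \frac{37}{9}\right) = 50 \left(3 + \frac{37}{9}\right) = 50 \cdot \frac{64}{9} = \frac{3200}{9}$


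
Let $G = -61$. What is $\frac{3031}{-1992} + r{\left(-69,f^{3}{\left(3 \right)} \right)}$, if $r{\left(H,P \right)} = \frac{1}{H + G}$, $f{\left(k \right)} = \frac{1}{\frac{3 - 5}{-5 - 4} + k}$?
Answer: $- \frac{198011}{129480} \approx -1.5293$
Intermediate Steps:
$f{\left(k \right)} = \frac{1}{\frac{2}{9} + k}$ ($f{\left(k \right)} = \frac{1}{- \frac{2}{-9} + k} = \frac{1}{\left(-2\right) \left(- \frac{1}{9}\right) + k} = \frac{1}{\frac{2}{9} + k}$)
$r{\left(H,P \right)} = \frac{1}{-61 + H}$ ($r{\left(H,P \right)} = \frac{1}{H - 61} = \frac{1}{-61 + H}$)
$\frac{3031}{-1992} + r{\left(-69,f^{3}{\left(3 \right)} \right)} = \frac{3031}{-1992} + \frac{1}{-61 - 69} = 3031 \left(- \frac{1}{1992}\right) + \frac{1}{-130} = - \frac{3031}{1992} - \frac{1}{130} = - \frac{198011}{129480}$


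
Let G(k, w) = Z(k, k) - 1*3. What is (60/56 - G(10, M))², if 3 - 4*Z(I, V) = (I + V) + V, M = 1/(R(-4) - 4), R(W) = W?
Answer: 91809/784 ≈ 117.10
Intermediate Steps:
M = -⅛ (M = 1/(-4 - 4) = 1/(-8) = -⅛ ≈ -0.12500)
Z(I, V) = ¾ - V/2 - I/4 (Z(I, V) = ¾ - ((I + V) + V)/4 = ¾ - (I + 2*V)/4 = ¾ + (-V/2 - I/4) = ¾ - V/2 - I/4)
G(k, w) = -9/4 - 3*k/4 (G(k, w) = (¾ - k/2 - k/4) - 1*3 = (¾ - 3*k/4) - 3 = -9/4 - 3*k/4)
(60/56 - G(10, M))² = (60/56 - (-9/4 - ¾*10))² = (60*(1/56) - (-9/4 - 15/2))² = (15/14 - 1*(-39/4))² = (15/14 + 39/4)² = (303/28)² = 91809/784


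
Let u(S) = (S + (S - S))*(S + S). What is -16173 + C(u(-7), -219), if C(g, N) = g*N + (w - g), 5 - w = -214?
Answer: -37514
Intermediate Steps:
w = 219 (w = 5 - 1*(-214) = 5 + 214 = 219)
u(S) = 2*S² (u(S) = (S + 0)*(2*S) = S*(2*S) = 2*S²)
C(g, N) = 219 - g + N*g (C(g, N) = g*N + (219 - g) = N*g + (219 - g) = 219 - g + N*g)
-16173 + C(u(-7), -219) = -16173 + (219 - 2*(-7)² - 438*(-7)²) = -16173 + (219 - 2*49 - 438*49) = -16173 + (219 - 1*98 - 219*98) = -16173 + (219 - 98 - 21462) = -16173 - 21341 = -37514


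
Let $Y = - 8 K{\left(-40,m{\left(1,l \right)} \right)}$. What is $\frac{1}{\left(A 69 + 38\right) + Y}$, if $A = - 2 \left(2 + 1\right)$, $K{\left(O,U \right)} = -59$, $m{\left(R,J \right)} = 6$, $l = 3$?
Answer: $\frac{1}{96} \approx 0.010417$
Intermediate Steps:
$Y = 472$ ($Y = \left(-8\right) \left(-59\right) = 472$)
$A = -6$ ($A = \left(-2\right) 3 = -6$)
$\frac{1}{\left(A 69 + 38\right) + Y} = \frac{1}{\left(\left(-6\right) 69 + 38\right) + 472} = \frac{1}{\left(-414 + 38\right) + 472} = \frac{1}{-376 + 472} = \frac{1}{96}$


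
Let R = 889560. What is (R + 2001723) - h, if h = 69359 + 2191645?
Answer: 630279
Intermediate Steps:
h = 2261004
(R + 2001723) - h = (889560 + 2001723) - 1*2261004 = 2891283 - 2261004 = 630279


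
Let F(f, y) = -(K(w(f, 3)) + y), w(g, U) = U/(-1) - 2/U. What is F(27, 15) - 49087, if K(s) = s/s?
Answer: -49103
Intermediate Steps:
w(g, U) = -U - 2/U (w(g, U) = U*(-1) - 2/U = -U - 2/U)
K(s) = 1
F(f, y) = -1 - y (F(f, y) = -(1 + y) = -1 - y)
F(27, 15) - 49087 = (-1 - 1*15) - 49087 = (-1 - 15) - 49087 = -16 - 49087 = -49103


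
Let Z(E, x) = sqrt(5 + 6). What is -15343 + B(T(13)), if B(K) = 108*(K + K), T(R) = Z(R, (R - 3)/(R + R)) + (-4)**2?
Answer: -11887 + 216*sqrt(11) ≈ -11171.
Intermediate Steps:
Z(E, x) = sqrt(11)
T(R) = 16 + sqrt(11) (T(R) = sqrt(11) + (-4)**2 = sqrt(11) + 16 = 16 + sqrt(11))
B(K) = 216*K (B(K) = 108*(2*K) = 216*K)
-15343 + B(T(13)) = -15343 + 216*(16 + sqrt(11)) = -15343 + (3456 + 216*sqrt(11)) = -11887 + 216*sqrt(11)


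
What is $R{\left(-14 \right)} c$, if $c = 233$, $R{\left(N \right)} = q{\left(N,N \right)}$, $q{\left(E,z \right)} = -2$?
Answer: $-466$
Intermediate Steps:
$R{\left(N \right)} = -2$
$R{\left(-14 \right)} c = \left(-2\right) 233 = -466$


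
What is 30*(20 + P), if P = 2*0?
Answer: 600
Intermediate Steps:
P = 0
30*(20 + P) = 30*(20 + 0) = 30*20 = 600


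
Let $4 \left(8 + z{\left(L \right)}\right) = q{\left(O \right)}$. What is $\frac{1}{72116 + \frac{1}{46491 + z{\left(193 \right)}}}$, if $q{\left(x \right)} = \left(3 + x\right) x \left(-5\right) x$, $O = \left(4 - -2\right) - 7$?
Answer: $\frac{92961}{6703975478} \approx 1.3867 \cdot 10^{-5}$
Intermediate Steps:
$O = -1$ ($O = \left(4 + 2\right) - 7 = 6 - 7 = -1$)
$q{\left(x \right)} = - 5 x^{2} \left(3 + x\right)$ ($q{\left(x \right)} = \left(3 + x\right) - 5 x x = \left(3 + x\right) \left(- 5 x^{2}\right) = - 5 x^{2} \left(3 + x\right)$)
$z{\left(L \right)} = - \frac{21}{2}$ ($z{\left(L \right)} = -8 + \frac{5 \left(-1\right)^{2} \left(-3 - -1\right)}{4} = -8 + \frac{5 \cdot 1 \left(-3 + 1\right)}{4} = -8 + \frac{5 \cdot 1 \left(-2\right)}{4} = -8 + \frac{1}{4} \left(-10\right) = -8 - \frac{5}{2} = - \frac{21}{2}$)
$\frac{1}{72116 + \frac{1}{46491 + z{\left(193 \right)}}} = \frac{1}{72116 + \frac{1}{46491 - \frac{21}{2}}} = \frac{1}{72116 + \frac{1}{\frac{92961}{2}}} = \frac{1}{72116 + \frac{2}{92961}} = \frac{1}{\frac{6703975478}{92961}} = \frac{92961}{6703975478}$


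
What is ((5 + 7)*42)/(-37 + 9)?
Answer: -18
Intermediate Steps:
((5 + 7)*42)/(-37 + 9) = (12*42)/(-28) = 504*(-1/28) = -18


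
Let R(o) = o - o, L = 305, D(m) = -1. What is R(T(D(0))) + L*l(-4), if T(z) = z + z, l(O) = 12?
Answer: 3660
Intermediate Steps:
T(z) = 2*z
R(o) = 0
R(T(D(0))) + L*l(-4) = 0 + 305*12 = 0 + 3660 = 3660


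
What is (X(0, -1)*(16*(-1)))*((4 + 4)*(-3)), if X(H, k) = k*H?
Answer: 0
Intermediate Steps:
X(H, k) = H*k
(X(0, -1)*(16*(-1)))*((4 + 4)*(-3)) = ((0*(-1))*(16*(-1)))*((4 + 4)*(-3)) = (0*(-16))*(8*(-3)) = 0*(-24) = 0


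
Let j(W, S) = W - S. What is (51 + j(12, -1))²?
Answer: 4096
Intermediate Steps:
(51 + j(12, -1))² = (51 + (12 - 1*(-1)))² = (51 + (12 + 1))² = (51 + 13)² = 64² = 4096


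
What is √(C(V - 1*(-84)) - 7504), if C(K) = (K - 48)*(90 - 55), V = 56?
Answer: 6*I*√119 ≈ 65.452*I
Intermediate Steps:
C(K) = -1680 + 35*K (C(K) = (-48 + K)*35 = -1680 + 35*K)
√(C(V - 1*(-84)) - 7504) = √((-1680 + 35*(56 - 1*(-84))) - 7504) = √((-1680 + 35*(56 + 84)) - 7504) = √((-1680 + 35*140) - 7504) = √((-1680 + 4900) - 7504) = √(3220 - 7504) = √(-4284) = 6*I*√119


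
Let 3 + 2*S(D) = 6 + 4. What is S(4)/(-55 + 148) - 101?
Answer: -18779/186 ≈ -100.96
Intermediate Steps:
S(D) = 7/2 (S(D) = -3/2 + (6 + 4)/2 = -3/2 + (½)*10 = -3/2 + 5 = 7/2)
S(4)/(-55 + 148) - 101 = 7/(2*(-55 + 148)) - 101 = (7/2)/93 - 101 = (7/2)*(1/93) - 101 = 7/186 - 101 = -18779/186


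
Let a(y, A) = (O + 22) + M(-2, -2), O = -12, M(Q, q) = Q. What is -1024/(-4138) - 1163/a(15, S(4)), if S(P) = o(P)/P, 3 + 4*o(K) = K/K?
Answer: -2402151/16552 ≈ -145.13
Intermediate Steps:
o(K) = -½ (o(K) = -¾ + (K/K)/4 = -¾ + (¼)*1 = -¾ + ¼ = -½)
S(P) = -1/(2*P)
a(y, A) = 8 (a(y, A) = (-12 + 22) - 2 = 10 - 2 = 8)
-1024/(-4138) - 1163/a(15, S(4)) = -1024/(-4138) - 1163/8 = -1024*(-1/4138) - 1163*⅛ = 512/2069 - 1163/8 = -2402151/16552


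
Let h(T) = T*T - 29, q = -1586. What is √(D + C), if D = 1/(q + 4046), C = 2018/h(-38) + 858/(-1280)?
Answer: √5864406940830/2784720 ≈ 0.86962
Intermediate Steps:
h(T) = -29 + T² (h(T) = T² - 29 = -29 + T²)
C = 136897/181120 (C = 2018/(-29 + (-38)²) + 858/(-1280) = 2018/(-29 + 1444) + 858*(-1/1280) = 2018/1415 - 429/640 = 136897/181120 ≈ 0.75584)
D = 1/2460 (D = 1/(-1586 + 4046) = 1/2460 ≈ 0.00040650)
√(D + C) = √(1/2460 + 136897/181120) = √(16847387/22277760) = √5864406940830/2784720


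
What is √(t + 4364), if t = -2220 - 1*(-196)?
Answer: 6*√65 ≈ 48.374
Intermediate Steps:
t = -2024 (t = -2220 + 196 = -2024)
√(t + 4364) = √(-2024 + 4364) = √2340 = 6*√65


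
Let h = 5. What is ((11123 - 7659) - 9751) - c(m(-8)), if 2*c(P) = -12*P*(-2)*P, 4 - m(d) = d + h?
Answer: -6875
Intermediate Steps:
m(d) = -1 - d (m(d) = 4 - (d + 5) = 4 - (5 + d) = 4 + (-5 - d) = -1 - d)
c(P) = 12*P² (c(P) = (-12*P*(-2)*P)/2 = (-12*(-2*P)*P)/2 = (-(-24)*P²)/2 = (24*P²)/2 = 12*P²)
((11123 - 7659) - 9751) - c(m(-8)) = ((11123 - 7659) - 9751) - 12*(-1 - 1*(-8))² = (3464 - 9751) - 12*(-1 + 8)² = -6287 - 12*7² = -6287 - 12*49 = -6287 - 1*588 = -6287 - 588 = -6875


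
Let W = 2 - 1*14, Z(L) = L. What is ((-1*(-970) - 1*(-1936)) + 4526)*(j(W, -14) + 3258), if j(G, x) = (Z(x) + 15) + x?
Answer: 24116840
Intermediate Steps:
W = -12 (W = 2 - 14 = -12)
j(G, x) = 15 + 2*x (j(G, x) = (x + 15) + x = (15 + x) + x = 15 + 2*x)
((-1*(-970) - 1*(-1936)) + 4526)*(j(W, -14) + 3258) = ((-1*(-970) - 1*(-1936)) + 4526)*((15 + 2*(-14)) + 3258) = ((970 + 1936) + 4526)*((15 - 28) + 3258) = (2906 + 4526)*(-13 + 3258) = 7432*3245 = 24116840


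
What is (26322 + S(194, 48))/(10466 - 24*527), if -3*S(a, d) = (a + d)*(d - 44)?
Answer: -38999/3273 ≈ -11.915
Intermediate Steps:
S(a, d) = -(-44 + d)*(a + d)/3 (S(a, d) = -(a + d)*(d - 44)/3 = -(a + d)*(-44 + d)/3 = -(-44 + d)*(a + d)/3)
(26322 + S(194, 48))/(10466 - 24*527) = (26322 + (-⅓*48² + (44/3)*194 + (44/3)*48 - ⅓*194*48))/(10466 - 24*527) = (26322 + (-⅓*2304 + 8536/3 + 704 - 3104))/(10466 - 12648) = (26322 + (-768 + 8536/3 + 704 - 3104))/(-2182) = (26322 - 968/3)*(-1/2182) = (77998/3)*(-1/2182) = -38999/3273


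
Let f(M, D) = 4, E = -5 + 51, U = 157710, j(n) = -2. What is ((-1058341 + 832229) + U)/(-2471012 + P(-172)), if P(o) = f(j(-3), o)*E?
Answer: 34201/1235414 ≈ 0.027684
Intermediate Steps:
E = 46
P(o) = 184 (P(o) = 4*46 = 184)
((-1058341 + 832229) + U)/(-2471012 + P(-172)) = ((-1058341 + 832229) + 157710)/(-2471012 + 184) = (-226112 + 157710)/(-2470828) = -68402*(-1/2470828) = 34201/1235414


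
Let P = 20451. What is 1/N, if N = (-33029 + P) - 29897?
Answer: -1/42475 ≈ -2.3543e-5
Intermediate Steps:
N = -42475 (N = (-33029 + 20451) - 29897 = -12578 - 29897 = -42475)
1/N = 1/(-42475) = -1/42475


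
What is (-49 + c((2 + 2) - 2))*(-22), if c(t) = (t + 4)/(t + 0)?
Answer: 1012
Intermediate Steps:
c(t) = (4 + t)/t
(-49 + c((2 + 2) - 2))*(-22) = (-49 + (4 + ((2 + 2) - 2))/((2 + 2) - 2))*(-22) = (-49 + (4 + (4 - 2))/(4 - 2))*(-22) = (-49 + (4 + 2)/2)*(-22) = (-49 + (½)*6)*(-22) = (-49 + 3)*(-22) = -46*(-22) = 1012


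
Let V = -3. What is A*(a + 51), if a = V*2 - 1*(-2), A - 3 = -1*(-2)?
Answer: 235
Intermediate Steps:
A = 5 (A = 3 - 1*(-2) = 3 + 2 = 5)
a = -4 (a = -3*2 - 1*(-2) = -6 + 2 = -4)
A*(a + 51) = 5*(-4 + 51) = 5*47 = 235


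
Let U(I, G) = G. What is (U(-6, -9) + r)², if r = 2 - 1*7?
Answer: 196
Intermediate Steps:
r = -5 (r = 2 - 7 = -5)
(U(-6, -9) + r)² = (-9 - 5)² = (-14)² = 196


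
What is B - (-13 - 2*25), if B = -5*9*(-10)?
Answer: 513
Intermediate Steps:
B = 450 (B = -45*(-10) = 450)
B - (-13 - 2*25) = 450 - (-13 - 2*25) = 450 - (-13 - 50) = 450 - 1*(-63) = 450 + 63 = 513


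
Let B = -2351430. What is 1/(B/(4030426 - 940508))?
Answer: -1544959/1175715 ≈ -1.3141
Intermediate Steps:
1/(B/(4030426 - 940508)) = 1/(-2351430/(4030426 - 940508)) = 1/(-2351430/3089918) = 1/(-2351430*1/3089918) = 1/(-1175715/1544959) = -1544959/1175715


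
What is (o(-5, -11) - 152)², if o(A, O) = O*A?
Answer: 9409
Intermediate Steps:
o(A, O) = A*O
(o(-5, -11) - 152)² = (-5*(-11) - 152)² = (55 - 152)² = (-97)² = 9409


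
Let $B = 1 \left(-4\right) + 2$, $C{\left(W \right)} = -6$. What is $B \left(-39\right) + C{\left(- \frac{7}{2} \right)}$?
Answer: $72$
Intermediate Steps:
$B = -2$ ($B = -4 + 2 = -2$)
$B \left(-39\right) + C{\left(- \frac{7}{2} \right)} = \left(-2\right) \left(-39\right) - 6 = 78 - 6 = 72$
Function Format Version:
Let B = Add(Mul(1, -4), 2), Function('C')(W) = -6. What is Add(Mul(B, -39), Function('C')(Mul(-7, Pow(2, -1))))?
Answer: 72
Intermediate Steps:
B = -2 (B = Add(-4, 2) = -2)
Add(Mul(B, -39), Function('C')(Mul(-7, Pow(2, -1)))) = Add(Mul(-2, -39), -6) = Add(78, -6) = 72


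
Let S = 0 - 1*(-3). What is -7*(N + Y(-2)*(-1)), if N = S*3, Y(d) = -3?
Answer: -84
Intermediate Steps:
S = 3 (S = 0 + 3 = 3)
N = 9 (N = 3*3 = 9)
-7*(N + Y(-2)*(-1)) = -7*(9 - 3*(-1)) = -7*(9 + 3) = -7*12 = -84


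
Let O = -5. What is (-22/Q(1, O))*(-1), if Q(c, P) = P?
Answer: -22/5 ≈ -4.4000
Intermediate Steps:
(-22/Q(1, O))*(-1) = (-22/(-5))*(-1) = -⅕*(-22)*(-1) = (22/5)*(-1) = -22/5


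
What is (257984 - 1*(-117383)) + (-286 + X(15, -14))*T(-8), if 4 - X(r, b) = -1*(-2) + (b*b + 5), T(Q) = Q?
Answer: 379247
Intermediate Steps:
X(r, b) = -3 - b**2 (X(r, b) = 4 - (-1*(-2) + (b*b + 5)) = 4 - (2 + (b**2 + 5)) = 4 - (2 + (5 + b**2)) = 4 - (7 + b**2) = 4 + (-7 - b**2) = -3 - b**2)
(257984 - 1*(-117383)) + (-286 + X(15, -14))*T(-8) = (257984 - 1*(-117383)) + (-286 + (-3 - 1*(-14)**2))*(-8) = (257984 + 117383) + (-286 + (-3 - 1*196))*(-8) = 375367 + (-286 + (-3 - 196))*(-8) = 375367 + (-286 - 199)*(-8) = 375367 - 485*(-8) = 375367 + 3880 = 379247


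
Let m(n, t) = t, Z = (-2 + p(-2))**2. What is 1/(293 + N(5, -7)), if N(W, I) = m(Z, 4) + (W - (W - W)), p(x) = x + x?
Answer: 1/302 ≈ 0.0033113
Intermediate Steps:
p(x) = 2*x
Z = 36 (Z = (-2 + 2*(-2))**2 = (-2 - 4)**2 = (-6)**2 = 36)
N(W, I) = 4 + W (N(W, I) = 4 + (W - (W - W)) = 4 + (W - 1*0) = 4 + (W + 0) = 4 + W)
1/(293 + N(5, -7)) = 1/(293 + (4 + 5)) = 1/(293 + 9) = 1/302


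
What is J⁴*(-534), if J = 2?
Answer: -8544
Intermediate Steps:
J⁴*(-534) = 2⁴*(-534) = 16*(-534) = -8544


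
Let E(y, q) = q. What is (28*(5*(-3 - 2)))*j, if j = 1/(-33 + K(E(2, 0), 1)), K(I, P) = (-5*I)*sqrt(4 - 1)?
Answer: 700/33 ≈ 21.212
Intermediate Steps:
K(I, P) = -5*I*sqrt(3) (K(I, P) = (-5*I)*sqrt(3) = -5*I*sqrt(3))
j = -1/33 (j = 1/(-33 - 5*0*sqrt(3)) = 1/(-33 + 0) = 1/(-33) = -1/33 ≈ -0.030303)
(28*(5*(-3 - 2)))*j = (28*(5*(-3 - 2)))*(-1/33) = (28*(5*(-5)))*(-1/33) = (28*(-25))*(-1/33) = -700*(-1/33) = 700/33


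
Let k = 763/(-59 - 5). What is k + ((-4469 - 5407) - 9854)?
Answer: -1263483/64 ≈ -19742.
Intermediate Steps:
k = -763/64 (k = 763/(-64) = -1/64*763 = -763/64 ≈ -11.922)
k + ((-4469 - 5407) - 9854) = -763/64 + ((-4469 - 5407) - 9854) = -763/64 + (-9876 - 9854) = -763/64 - 19730 = -1263483/64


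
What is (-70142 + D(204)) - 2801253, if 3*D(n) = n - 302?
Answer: -8614283/3 ≈ -2.8714e+6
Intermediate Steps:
D(n) = -302/3 + n/3 (D(n) = (n - 302)/3 = (-302 + n)/3 = -302/3 + n/3)
(-70142 + D(204)) - 2801253 = (-70142 + (-302/3 + (⅓)*204)) - 2801253 = (-70142 + (-302/3 + 68)) - 2801253 = (-70142 - 98/3) - 2801253 = -210524/3 - 2801253 = -8614283/3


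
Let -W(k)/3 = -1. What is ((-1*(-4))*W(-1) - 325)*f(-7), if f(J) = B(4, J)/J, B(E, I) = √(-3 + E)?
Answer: 313/7 ≈ 44.714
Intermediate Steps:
W(k) = 3 (W(k) = -3*(-1) = 3)
f(J) = 1/J (f(J) = √(-3 + 4)/J = √1/J = 1/J)
((-1*(-4))*W(-1) - 325)*f(-7) = (-1*(-4)*3 - 325)/(-7) = (4*3 - 325)*(-⅐) = (12 - 325)*(-⅐) = -313*(-⅐) = 313/7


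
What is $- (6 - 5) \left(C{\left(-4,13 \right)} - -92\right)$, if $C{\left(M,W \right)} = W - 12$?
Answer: $-93$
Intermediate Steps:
$C{\left(M,W \right)} = -12 + W$
$- (6 - 5) \left(C{\left(-4,13 \right)} - -92\right) = - (6 - 5) \left(\left(-12 + 13\right) - -92\right) = \left(-1\right) 1 \left(1 + 92\right) = \left(-1\right) 93 = -93$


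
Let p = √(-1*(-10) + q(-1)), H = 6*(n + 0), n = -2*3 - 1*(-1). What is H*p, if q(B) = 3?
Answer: -30*√13 ≈ -108.17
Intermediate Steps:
n = -5 (n = -6 + 1 = -5)
H = -30 (H = 6*(-5 + 0) = 6*(-5) = -30)
p = √13 (p = √(-1*(-10) + 3) = √(10 + 3) = √13 ≈ 3.6056)
H*p = -30*√13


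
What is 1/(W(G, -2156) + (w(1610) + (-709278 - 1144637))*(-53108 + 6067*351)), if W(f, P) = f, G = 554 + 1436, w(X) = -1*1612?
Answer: -1/3852832960553 ≈ -2.5955e-13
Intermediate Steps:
w(X) = -1612
G = 1990
1/(W(G, -2156) + (w(1610) + (-709278 - 1144637))*(-53108 + 6067*351)) = 1/(1990 + (-1612 + (-709278 - 1144637))*(-53108 + 6067*351)) = 1/(1990 + (-1612 - 1853915)*(-53108 + 2129517)) = 1/(1990 - 1855527*2076409) = 1/(1990 - 3852832962543) = 1/(-3852832960553) = -1/3852832960553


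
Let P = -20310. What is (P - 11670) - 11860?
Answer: -43840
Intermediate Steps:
(P - 11670) - 11860 = (-20310 - 11670) - 11860 = -31980 - 11860 = -43840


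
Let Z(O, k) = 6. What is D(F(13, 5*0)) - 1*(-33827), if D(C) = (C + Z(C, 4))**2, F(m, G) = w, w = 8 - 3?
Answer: 33948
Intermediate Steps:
w = 5
F(m, G) = 5
D(C) = (6 + C)**2 (D(C) = (C + 6)**2 = (6 + C)**2)
D(F(13, 5*0)) - 1*(-33827) = (6 + 5)**2 - 1*(-33827) = 11**2 + 33827 = 121 + 33827 = 33948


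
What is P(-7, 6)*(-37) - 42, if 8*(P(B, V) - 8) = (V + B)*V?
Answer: -1241/4 ≈ -310.25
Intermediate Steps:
P(B, V) = 8 + V*(B + V)/8 (P(B, V) = 8 + ((V + B)*V)/8 = 8 + ((B + V)*V)/8 = 8 + (V*(B + V))/8 = 8 + V*(B + V)/8)
P(-7, 6)*(-37) - 42 = (8 + (1/8)*6**2 + (1/8)*(-7)*6)*(-37) - 42 = (8 + (1/8)*36 - 21/4)*(-37) - 42 = (8 + 9/2 - 21/4)*(-37) - 42 = (29/4)*(-37) - 42 = -1073/4 - 42 = -1241/4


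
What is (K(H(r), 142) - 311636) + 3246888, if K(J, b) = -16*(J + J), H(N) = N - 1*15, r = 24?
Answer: 2934964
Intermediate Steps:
H(N) = -15 + N (H(N) = N - 15 = -15 + N)
K(J, b) = -32*J
(K(H(r), 142) - 311636) + 3246888 = (-32*(-15 + 24) - 311636) + 3246888 = (-32*9 - 311636) + 3246888 = (-288 - 311636) + 3246888 = -311924 + 3246888 = 2934964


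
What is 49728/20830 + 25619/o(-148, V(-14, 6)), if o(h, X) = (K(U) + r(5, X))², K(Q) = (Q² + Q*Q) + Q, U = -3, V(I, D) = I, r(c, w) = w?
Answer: 266846749/10415 ≈ 25621.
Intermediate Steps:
K(Q) = Q + 2*Q² (K(Q) = (Q² + Q²) + Q = 2*Q² + Q = Q + 2*Q²)
o(h, X) = (15 + X)² (o(h, X) = (-3*(1 + 2*(-3)) + X)² = (-3*(1 - 6) + X)² = (-3*(-5) + X)² = (15 + X)²)
49728/20830 + 25619/o(-148, V(-14, 6)) = 49728/20830 + 25619/((15 - 14)²) = 49728*(1/20830) + 25619/(1²) = 24864/10415 + 25619/1 = 24864/10415 + 25619*1 = 24864/10415 + 25619 = 266846749/10415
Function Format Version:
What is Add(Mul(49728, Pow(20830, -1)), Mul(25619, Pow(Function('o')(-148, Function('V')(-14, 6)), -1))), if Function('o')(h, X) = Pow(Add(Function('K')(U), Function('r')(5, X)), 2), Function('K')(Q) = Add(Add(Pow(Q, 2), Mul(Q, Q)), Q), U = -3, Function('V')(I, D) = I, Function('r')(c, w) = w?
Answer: Rational(266846749, 10415) ≈ 25621.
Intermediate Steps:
Function('K')(Q) = Add(Q, Mul(2, Pow(Q, 2))) (Function('K')(Q) = Add(Add(Pow(Q, 2), Pow(Q, 2)), Q) = Add(Mul(2, Pow(Q, 2)), Q) = Add(Q, Mul(2, Pow(Q, 2))))
Function('o')(h, X) = Pow(Add(15, X), 2) (Function('o')(h, X) = Pow(Add(Mul(-3, Add(1, Mul(2, -3))), X), 2) = Pow(Add(Mul(-3, Add(1, -6)), X), 2) = Pow(Add(Mul(-3, -5), X), 2) = Pow(Add(15, X), 2))
Add(Mul(49728, Pow(20830, -1)), Mul(25619, Pow(Function('o')(-148, Function('V')(-14, 6)), -1))) = Add(Mul(49728, Pow(20830, -1)), Mul(25619, Pow(Pow(Add(15, -14), 2), -1))) = Add(Mul(49728, Rational(1, 20830)), Mul(25619, Pow(Pow(1, 2), -1))) = Add(Rational(24864, 10415), Mul(25619, Pow(1, -1))) = Add(Rational(24864, 10415), Mul(25619, 1)) = Add(Rational(24864, 10415), 25619) = Rational(266846749, 10415)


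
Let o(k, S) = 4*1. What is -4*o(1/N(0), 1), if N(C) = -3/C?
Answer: -16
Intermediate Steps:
o(k, S) = 4
-4*o(1/N(0), 1) = -4*4 = -16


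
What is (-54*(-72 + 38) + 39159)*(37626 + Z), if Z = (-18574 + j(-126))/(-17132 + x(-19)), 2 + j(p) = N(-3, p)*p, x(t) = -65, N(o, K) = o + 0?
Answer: 26526737957400/17197 ≈ 1.5425e+9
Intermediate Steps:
N(o, K) = o
j(p) = -2 - 3*p
Z = 18198/17197 (Z = (-18574 + (-2 - 3*(-126)))/(-17132 - 65) = (-18574 + (-2 + 378))/(-17197) = (-18574 + 376)*(-1/17197) = -18198*(-1/17197) = 18198/17197 ≈ 1.0582)
(-54*(-72 + 38) + 39159)*(37626 + Z) = (-54*(-72 + 38) + 39159)*(37626 + 18198/17197) = (-54*(-34) + 39159)*(647072520/17197) = (1836 + 39159)*(647072520/17197) = 40995*(647072520/17197) = 26526737957400/17197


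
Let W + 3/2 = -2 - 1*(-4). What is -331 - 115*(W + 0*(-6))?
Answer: -777/2 ≈ -388.50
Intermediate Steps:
W = 1/2 (W = -3/2 + (-2 - 1*(-4)) = -3/2 + (-2 + 4) = -3/2 + 2 = 1/2 ≈ 0.50000)
-331 - 115*(W + 0*(-6)) = -331 - 115*(1/2 + 0*(-6)) = -331 - 115*(1/2 + 0) = -331 - 115*1/2 = -331 - 115/2 = -777/2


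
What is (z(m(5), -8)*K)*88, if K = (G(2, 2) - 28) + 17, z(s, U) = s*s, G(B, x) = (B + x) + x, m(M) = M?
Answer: -11000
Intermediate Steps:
G(B, x) = B + 2*x
z(s, U) = s²
K = -5 (K = ((2 + 2*2) - 28) + 17 = ((2 + 4) - 28) + 17 = (6 - 28) + 17 = -22 + 17 = -5)
(z(m(5), -8)*K)*88 = (5²*(-5))*88 = (25*(-5))*88 = -125*88 = -11000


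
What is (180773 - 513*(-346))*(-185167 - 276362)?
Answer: -165352456359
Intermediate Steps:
(180773 - 513*(-346))*(-185167 - 276362) = (180773 + 177498)*(-461529) = 358271*(-461529) = -165352456359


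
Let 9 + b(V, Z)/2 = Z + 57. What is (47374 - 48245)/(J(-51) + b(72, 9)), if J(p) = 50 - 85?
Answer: -871/79 ≈ -11.025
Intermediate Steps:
b(V, Z) = 96 + 2*Z (b(V, Z) = -18 + 2*(Z + 57) = -18 + 2*(57 + Z) = -18 + (114 + 2*Z) = 96 + 2*Z)
J(p) = -35
(47374 - 48245)/(J(-51) + b(72, 9)) = (47374 - 48245)/(-35 + (96 + 2*9)) = -871/(-35 + (96 + 18)) = -871/(-35 + 114) = -871/79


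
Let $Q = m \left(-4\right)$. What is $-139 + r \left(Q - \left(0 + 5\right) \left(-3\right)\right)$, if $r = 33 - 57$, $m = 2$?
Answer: $-307$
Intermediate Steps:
$r = -24$ ($r = 33 - 57 = -24$)
$Q = -8$ ($Q = 2 \left(-4\right) = -8$)
$-139 + r \left(Q - \left(0 + 5\right) \left(-3\right)\right) = -139 - 24 \left(-8 - \left(0 + 5\right) \left(-3\right)\right) = -139 - 24 \left(-8 - 5 \left(-3\right)\right) = -139 - 24 \left(-8 - -15\right) = -139 - 24 \left(-8 + 15\right) = -139 - 168 = -307$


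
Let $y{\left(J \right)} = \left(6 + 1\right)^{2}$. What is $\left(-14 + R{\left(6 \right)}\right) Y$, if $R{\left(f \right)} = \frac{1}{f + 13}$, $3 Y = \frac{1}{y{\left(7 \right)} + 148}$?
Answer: $- \frac{265}{11229} \approx -0.0236$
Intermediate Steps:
$y{\left(J \right)} = 49$ ($y{\left(J \right)} = 7^{2} = 49$)
$Y = \frac{1}{591}$ ($Y = \frac{1}{3 \left(49 + 148\right)} = \frac{1}{3 \cdot 197} = \frac{1}{3} \cdot \frac{1}{197} = \frac{1}{591} \approx 0.001692$)
$R{\left(f \right)} = \frac{1}{13 + f}$
$\left(-14 + R{\left(6 \right)}\right) Y = \left(-14 + \frac{1}{13 + 6}\right) \frac{1}{591} = \left(-14 + \frac{1}{19}\right) \frac{1}{591} = \left(- \frac{265}{19}\right) \frac{1}{591} = - \frac{265}{11229}$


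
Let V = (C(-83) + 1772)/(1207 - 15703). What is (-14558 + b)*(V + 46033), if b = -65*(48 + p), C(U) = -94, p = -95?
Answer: -3837933906535/7248 ≈ -5.2952e+8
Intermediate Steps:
b = 3055 (b = -65*(48 - 95) = -65*(-47) = 3055)
V = -839/7248 (V = (-94 + 1772)/(1207 - 15703) = 1678/(-14496) = 1678*(-1/14496) = -839/7248 ≈ -0.11576)
(-14558 + b)*(V + 46033) = (-14558 + 3055)*(-839/7248 + 46033) = -11503*333646345/7248 = -3837933906535/7248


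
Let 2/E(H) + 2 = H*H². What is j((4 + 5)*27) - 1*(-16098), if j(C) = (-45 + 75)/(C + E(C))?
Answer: 56130677963016/3486783917 ≈ 16098.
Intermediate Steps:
E(H) = 2/(-2 + H³) (E(H) = 2/(-2 + H*H²) = 2/(-2 + H³))
j(C) = 30/(C + 2/(-2 + C³)) (j(C) = (-45 + 75)/(C + 2/(-2 + C³)) = 30/(C + 2/(-2 + C³)))
j((4 + 5)*27) - 1*(-16098) = 30*(-2 + ((4 + 5)*27)³)/(2 + ((4 + 5)*27)*(-2 + ((4 + 5)*27)³)) - 1*(-16098) = 30*(-2 + (9*27)³)/(2 + (9*27)*(-2 + (9*27)³)) + 16098 = 30*(-2 + 243³)/(2 + 243*(-2 + 243³)) + 16098 = 30*(-2 + 14348907)/(2 + 243*(-2 + 14348907)) + 16098 = 30*14348905/(2 + 243*14348905) + 16098 = 30*14348905/(2 + 3486783915) + 16098 = 30*14348905/3486783917 + 16098 = 30*(1/3486783917)*14348905 + 16098 = 430467150/3486783917 + 16098 = 56130677963016/3486783917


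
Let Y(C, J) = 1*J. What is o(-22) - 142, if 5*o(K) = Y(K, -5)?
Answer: -143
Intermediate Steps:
Y(C, J) = J
o(K) = -1 (o(K) = (1/5)*(-5) = -1)
o(-22) - 142 = -1 - 142 = -143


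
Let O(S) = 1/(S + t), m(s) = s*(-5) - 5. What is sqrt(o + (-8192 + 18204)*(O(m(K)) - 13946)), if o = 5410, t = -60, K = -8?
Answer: I*sqrt(3490558562)/5 ≈ 11816.0*I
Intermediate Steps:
m(s) = -5 - 5*s (m(s) = -5*s - 5 = -5 - 5*s)
O(S) = 1/(-60 + S) (O(S) = 1/(S - 60) = 1/(-60 + S))
sqrt(o + (-8192 + 18204)*(O(m(K)) - 13946)) = sqrt(5410 + (-8192 + 18204)*(1/(-60 + (-5 - 5*(-8))) - 13946)) = sqrt(5410 + 10012*(1/(-60 + (-5 + 40)) - 13946)) = sqrt(5410 + 10012*(1/(-60 + 35) - 13946)) = sqrt(5410 + 10012*(1/(-25) - 13946)) = sqrt(5410 + 10012*(-1/25 - 13946)) = sqrt(5410 + 10012*(-348651/25)) = sqrt(5410 - 3490693812/25) = sqrt(-3490558562/25) = I*sqrt(3490558562)/5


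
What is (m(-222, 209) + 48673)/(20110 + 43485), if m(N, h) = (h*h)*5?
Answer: 38154/9085 ≈ 4.1997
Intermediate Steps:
m(N, h) = 5*h**2 (m(N, h) = h**2*5 = 5*h**2)
(m(-222, 209) + 48673)/(20110 + 43485) = (5*209**2 + 48673)/(20110 + 43485) = (5*43681 + 48673)/63595 = (218405 + 48673)*(1/63595) = 267078*(1/63595) = 38154/9085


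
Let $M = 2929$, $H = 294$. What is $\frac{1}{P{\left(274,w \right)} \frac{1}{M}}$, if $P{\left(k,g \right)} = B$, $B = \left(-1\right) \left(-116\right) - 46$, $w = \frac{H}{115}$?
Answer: $\frac{2929}{70} \approx 41.843$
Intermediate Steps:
$w = \frac{294}{115} \approx 2.5565$
$B = 70$ ($B = 116 - 46 = 70$)
$P{\left(k,g \right)} = 70$
$\frac{1}{P{\left(274,w \right)} \frac{1}{M}} = \frac{1}{70 \cdot \frac{1}{2929}} = \frac{1}{\frac{70}{2929}} = \frac{2929}{70}$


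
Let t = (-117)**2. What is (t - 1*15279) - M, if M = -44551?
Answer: 42961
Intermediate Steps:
t = 13689
(t - 1*15279) - M = (13689 - 1*15279) - 1*(-44551) = (13689 - 15279) + 44551 = -1590 + 44551 = 42961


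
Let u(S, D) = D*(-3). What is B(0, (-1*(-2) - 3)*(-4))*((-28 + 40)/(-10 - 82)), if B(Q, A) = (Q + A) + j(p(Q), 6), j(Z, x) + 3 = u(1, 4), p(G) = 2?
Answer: 33/23 ≈ 1.4348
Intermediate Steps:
u(S, D) = -3*D
j(Z, x) = -15 (j(Z, x) = -3 - 3*4 = -3 - 12 = -15)
B(Q, A) = -15 + A + Q (B(Q, A) = (Q + A) - 15 = (A + Q) - 15 = -15 + A + Q)
B(0, (-1*(-2) - 3)*(-4))*((-28 + 40)/(-10 - 82)) = (-15 + (-1*(-2) - 3)*(-4) + 0)*((-28 + 40)/(-10 - 82)) = (-15 + (2 - 3)*(-4) + 0)*(12/(-92)) = (-15 - 1*(-4) + 0)*(12*(-1/92)) = (-15 + 4 + 0)*(-3/23) = -11*(-3/23) = 33/23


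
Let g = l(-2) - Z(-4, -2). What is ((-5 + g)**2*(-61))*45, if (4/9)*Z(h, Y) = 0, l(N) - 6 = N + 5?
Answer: -43920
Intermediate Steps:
l(N) = 11 + N (l(N) = 6 + (N + 5) = 6 + (5 + N) = 11 + N)
Z(h, Y) = 0 (Z(h, Y) = (9/4)*0 = 0)
g = 9 (g = (11 - 2) - 1*0 = 9 + 0 = 9)
((-5 + g)**2*(-61))*45 = ((-5 + 9)**2*(-61))*45 = (4**2*(-61))*45 = (16*(-61))*45 = -976*45 = -43920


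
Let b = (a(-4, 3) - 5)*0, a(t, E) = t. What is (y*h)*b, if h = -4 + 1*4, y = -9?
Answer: 0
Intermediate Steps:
h = 0 (h = -4 + 4 = 0)
b = 0 (b = (-4 - 5)*0 = -9*0 = 0)
(y*h)*b = -9*0*0 = 0*0 = 0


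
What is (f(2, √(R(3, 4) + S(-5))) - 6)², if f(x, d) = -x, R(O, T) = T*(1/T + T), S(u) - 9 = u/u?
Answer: 64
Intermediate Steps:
S(u) = 10 (S(u) = 9 + u/u = 9 + 1 = 10)
R(O, T) = T*(T + 1/T)
(f(2, √(R(3, 4) + S(-5))) - 6)² = (-1*2 - 6)² = (-2 - 6)² = (-8)² = 64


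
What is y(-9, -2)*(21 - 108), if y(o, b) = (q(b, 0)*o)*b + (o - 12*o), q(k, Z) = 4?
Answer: -14877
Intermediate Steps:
y(o, b) = -11*o + 4*b*o (y(o, b) = (4*o)*b + (o - 12*o) = 4*b*o + (o - 12*o) = 4*b*o - 11*o = -11*o + 4*b*o)
y(-9, -2)*(21 - 108) = (-9*(-11 + 4*(-2)))*(21 - 108) = -9*(-11 - 8)*(-87) = -9*(-19)*(-87) = 171*(-87) = -14877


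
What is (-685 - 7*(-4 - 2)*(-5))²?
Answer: 801025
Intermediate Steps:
(-685 - 7*(-4 - 2)*(-5))² = (-685 - 7*(-6)*(-5))² = (-685 + 42*(-5))² = (-685 - 210)² = (-895)² = 801025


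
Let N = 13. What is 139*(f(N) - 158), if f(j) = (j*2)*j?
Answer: 25020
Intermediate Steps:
f(j) = 2*j**2 (f(j) = (2*j)*j = 2*j**2)
139*(f(N) - 158) = 139*(2*13**2 - 158) = 139*(2*169 - 158) = 139*(338 - 158) = 139*180 = 25020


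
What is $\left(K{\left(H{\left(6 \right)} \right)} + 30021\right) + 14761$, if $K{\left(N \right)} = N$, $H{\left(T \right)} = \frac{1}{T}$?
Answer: $\frac{268693}{6} \approx 44782.0$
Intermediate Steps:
$\left(K{\left(H{\left(6 \right)} \right)} + 30021\right) + 14761 = \left(\frac{1}{6} + 30021\right) + 14761 = \frac{180127}{6} + 14761 = \frac{268693}{6}$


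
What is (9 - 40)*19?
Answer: -589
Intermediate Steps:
(9 - 40)*19 = -31*19 = -589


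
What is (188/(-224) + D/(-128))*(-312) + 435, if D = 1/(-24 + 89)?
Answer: 390261/560 ≈ 696.89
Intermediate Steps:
D = 1/65 ≈ 0.015385
(188/(-224) + D/(-128))*(-312) + 435 = (188/(-224) + (1/65)/(-128))*(-312) + 435 = (188*(-1/224) + (1/65)*(-1/128))*(-312) + 435 = (-47/56 - 1/8320)*(-312) + 435 = -48887/58240*(-312) + 435 = 146661/560 + 435 = 390261/560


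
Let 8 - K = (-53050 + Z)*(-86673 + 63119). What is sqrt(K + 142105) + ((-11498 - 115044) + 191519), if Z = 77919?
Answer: 64977 + sqrt(585906539) ≈ 89183.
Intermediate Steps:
K = 585764434 (K = 8 - (-53050 + 77919)*(-86673 + 63119) = 8 - 24869*(-23554) = 8 - 1*(-585764426) = 8 + 585764426 = 585764434)
sqrt(K + 142105) + ((-11498 - 115044) + 191519) = sqrt(585764434 + 142105) + ((-11498 - 115044) + 191519) = sqrt(585906539) + (-126542 + 191519) = sqrt(585906539) + 64977 = 64977 + sqrt(585906539)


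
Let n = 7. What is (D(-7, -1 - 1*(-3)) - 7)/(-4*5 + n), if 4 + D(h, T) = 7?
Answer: 4/13 ≈ 0.30769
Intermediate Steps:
D(h, T) = 3 (D(h, T) = -4 + 7 = 3)
(D(-7, -1 - 1*(-3)) - 7)/(-4*5 + n) = (3 - 7)/(-4*5 + 7) = -4/(-20 + 7) = -4/(-13) = -4*(-1/13) = 4/13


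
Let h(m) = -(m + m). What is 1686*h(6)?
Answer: -20232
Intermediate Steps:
h(m) = -2*m
1686*h(6) = 1686*(-2*6) = 1686*(-12) = -20232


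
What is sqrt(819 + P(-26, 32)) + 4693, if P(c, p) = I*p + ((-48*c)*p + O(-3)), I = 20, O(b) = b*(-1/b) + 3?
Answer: 4693 + sqrt(41397) ≈ 4896.5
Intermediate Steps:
O(b) = 2 (O(b) = -1 + 3 = 2)
P(c, p) = 2 + 20*p - 48*c*p (P(c, p) = 20*p + ((-48*c)*p + 2) = 20*p + (-48*c*p + 2) = 20*p + (2 - 48*c*p) = 2 + 20*p - 48*c*p)
sqrt(819 + P(-26, 32)) + 4693 = sqrt(819 + (2 + 20*32 - 48*(-26)*32)) + 4693 = sqrt(819 + (2 + 640 + 39936)) + 4693 = sqrt(819 + 40578) + 4693 = sqrt(41397) + 4693 = 4693 + sqrt(41397)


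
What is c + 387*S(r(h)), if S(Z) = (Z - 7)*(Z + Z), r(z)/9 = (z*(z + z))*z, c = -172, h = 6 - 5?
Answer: 153080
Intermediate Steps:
h = 1
r(z) = 18*z³ (r(z) = 9*((z*(z + z))*z) = 9*((z*(2*z))*z) = 9*((2*z²)*z) = 9*(2*z³) = 18*z³)
S(Z) = 2*Z*(-7 + Z) (S(Z) = (-7 + Z)*(2*Z) = 2*Z*(-7 + Z))
c + 387*S(r(h)) = -172 + 387*(2*(18*1³)*(-7 + 18*1³)) = -172 + 387*(2*(18*1)*(-7 + 18*1)) = -172 + 387*(2*18*(-7 + 18)) = -172 + 387*(2*18*11) = -172 + 387*396 = -172 + 153252 = 153080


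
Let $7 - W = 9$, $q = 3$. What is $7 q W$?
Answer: $-42$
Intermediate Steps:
$W = -2$ ($W = 7 - 9 = -2$)
$7 q W = 7 \cdot 3 \left(-2\right) = 21 \left(-2\right) = -42$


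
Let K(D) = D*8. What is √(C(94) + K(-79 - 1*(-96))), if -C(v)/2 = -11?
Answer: √158 ≈ 12.570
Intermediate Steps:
C(v) = 22 (C(v) = -2*(-11) = 22)
K(D) = 8*D
√(C(94) + K(-79 - 1*(-96))) = √(22 + 8*(-79 - 1*(-96))) = √(22 + 8*(-79 + 96)) = √(22 + 8*17) = √(22 + 136) = √158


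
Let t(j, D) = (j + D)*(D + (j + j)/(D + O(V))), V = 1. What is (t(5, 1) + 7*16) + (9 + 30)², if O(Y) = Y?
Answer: 1669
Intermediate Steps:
t(j, D) = (D + j)*(D + 2*j/(1 + D)) (t(j, D) = (j + D)*(D + (j + j)/(D + 1)) = (D + j)*(D + (2*j)/(1 + D)) = (D + j)*(D + 2*j/(1 + D)))
(t(5, 1) + 7*16) + (9 + 30)² = ((1² + 1³ + 2*5² + 5*1² + 3*1*5)/(1 + 1) + 7*16) + (9 + 30)² = ((1 + 1 + 2*25 + 5*1 + 15)/2 + 112) + 39² = ((1 + 1 + 50 + 5 + 15)/2 + 112) + 1521 = ((½)*72 + 112) + 1521 = (36 + 112) + 1521 = 148 + 1521 = 1669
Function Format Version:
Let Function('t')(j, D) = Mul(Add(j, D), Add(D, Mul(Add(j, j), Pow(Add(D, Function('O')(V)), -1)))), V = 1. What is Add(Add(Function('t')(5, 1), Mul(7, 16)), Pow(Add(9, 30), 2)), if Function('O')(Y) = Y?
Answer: 1669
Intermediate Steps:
Function('t')(j, D) = Mul(Add(D, j), Add(D, Mul(2, j, Pow(Add(1, D), -1)))) (Function('t')(j, D) = Mul(Add(j, D), Add(D, Mul(Add(j, j), Pow(Add(D, 1), -1)))) = Mul(Add(D, j), Add(D, Mul(Mul(2, j), Pow(Add(1, D), -1)))) = Mul(Add(D, j), Add(D, Mul(2, j, Pow(Add(1, D), -1)))))
Add(Add(Function('t')(5, 1), Mul(7, 16)), Pow(Add(9, 30), 2)) = Add(Add(Mul(Pow(Add(1, 1), -1), Add(Pow(1, 2), Pow(1, 3), Mul(2, Pow(5, 2)), Mul(5, Pow(1, 2)), Mul(3, 1, 5))), Mul(7, 16)), Pow(Add(9, 30), 2)) = Add(Add(Mul(Pow(2, -1), Add(1, 1, Mul(2, 25), Mul(5, 1), 15)), 112), Pow(39, 2)) = Add(Add(Mul(Rational(1, 2), Add(1, 1, 50, 5, 15)), 112), 1521) = Add(Add(Mul(Rational(1, 2), 72), 112), 1521) = Add(Add(36, 112), 1521) = Add(148, 1521) = 1669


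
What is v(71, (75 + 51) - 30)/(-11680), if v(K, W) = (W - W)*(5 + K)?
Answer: 0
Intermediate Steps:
v(K, W) = 0 (v(K, W) = 0*(5 + K) = 0)
v(71, (75 + 51) - 30)/(-11680) = 0/(-11680) = 0*(-1/11680) = 0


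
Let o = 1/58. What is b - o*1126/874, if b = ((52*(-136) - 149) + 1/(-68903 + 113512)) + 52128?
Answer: 50774510687077/1130659714 ≈ 44907.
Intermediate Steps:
o = 1/58 ≈ 0.017241
b = 2003256364/44609 (b = ((-7072 - 149) + 1/44609) + 52128 = (-7221 + 1/44609) + 52128 = -322121588/44609 + 52128 = 2003256364/44609 ≈ 44907.)
b - o*1126/874 = 2003256364/44609 - 1126/874/58 = 2003256364/44609 - 1126*(1/874)/58 = 2003256364/44609 - 563/(58*437) = 2003256364/44609 - 1*563/25346 = 2003256364/44609 - 563/25346 = 50774510687077/1130659714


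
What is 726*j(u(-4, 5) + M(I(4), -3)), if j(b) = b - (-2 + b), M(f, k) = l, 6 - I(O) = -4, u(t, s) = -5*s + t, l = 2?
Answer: 1452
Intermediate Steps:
u(t, s) = t - 5*s
I(O) = 10 (I(O) = 6 - 1*(-4) = 6 + 4 = 10)
M(f, k) = 2
j(b) = 2 (j(b) = b + (2 - b) = 2)
726*j(u(-4, 5) + M(I(4), -3)) = 726*2 = 1452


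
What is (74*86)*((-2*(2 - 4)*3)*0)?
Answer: 0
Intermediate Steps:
(74*86)*((-2*(2 - 4)*3)*0) = 6364*((-2*(-2)*3)*0) = 6364*((4*3)*0) = 6364*(12*0) = 6364*0 = 0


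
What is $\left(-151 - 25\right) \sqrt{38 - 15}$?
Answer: $- 176 \sqrt{23} \approx -844.07$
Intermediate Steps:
$\left(-151 - 25\right) \sqrt{38 - 15} = - 176 \sqrt{23}$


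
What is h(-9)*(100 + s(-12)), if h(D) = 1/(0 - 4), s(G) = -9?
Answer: -91/4 ≈ -22.750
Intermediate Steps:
h(D) = -¼ (h(D) = 1/(-4) = -¼)
h(-9)*(100 + s(-12)) = -(100 - 9)/4 = -¼*91 = -91/4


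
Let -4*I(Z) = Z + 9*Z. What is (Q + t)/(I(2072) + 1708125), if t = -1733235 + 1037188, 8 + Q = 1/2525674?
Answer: -1758008016069/4301083909930 ≈ -0.40874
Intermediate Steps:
Q = -20205391/2525674 (Q = -8 + 1/2525674 = -20205391/2525674 ≈ -8.0000)
I(Z) = -5*Z/2 (I(Z) = -(Z + 9*Z)/4 = -5*Z/2)
t = -696047
(Q + t)/(I(2072) + 1708125) = (-20205391/2525674 - 696047)/(-5/2*2072 + 1708125) = -1758008016069/(2525674*(-5180 + 1708125)) = -1758008016069/2525674/1702945 = -1758008016069/2525674*1/1702945 = -1758008016069/4301083909930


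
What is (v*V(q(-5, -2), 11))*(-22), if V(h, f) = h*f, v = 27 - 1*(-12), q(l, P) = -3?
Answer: 28314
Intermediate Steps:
v = 39 (v = 27 + 12 = 39)
V(h, f) = f*h
(v*V(q(-5, -2), 11))*(-22) = (39*(11*(-3)))*(-22) = (39*(-33))*(-22) = -1287*(-22) = 28314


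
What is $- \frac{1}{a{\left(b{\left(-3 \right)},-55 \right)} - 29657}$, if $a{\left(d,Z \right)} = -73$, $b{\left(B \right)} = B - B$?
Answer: $\frac{1}{29730} \approx 3.3636 \cdot 10^{-5}$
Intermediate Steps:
$b{\left(B \right)} = 0$
$- \frac{1}{a{\left(b{\left(-3 \right)},-55 \right)} - 29657} = - \frac{1}{-73 - 29657} = - \frac{1}{-29730} = \left(-1\right) \left(- \frac{1}{29730}\right) = \frac{1}{29730}$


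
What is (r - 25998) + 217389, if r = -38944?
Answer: 152447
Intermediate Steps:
(r - 25998) + 217389 = (-38944 - 25998) + 217389 = -64942 + 217389 = 152447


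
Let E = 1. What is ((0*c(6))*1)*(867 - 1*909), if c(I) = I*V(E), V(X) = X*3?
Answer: 0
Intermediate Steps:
V(X) = 3*X
c(I) = 3*I (c(I) = I*(3*1) = I*3 = 3*I)
((0*c(6))*1)*(867 - 1*909) = ((0*(3*6))*1)*(867 - 1*909) = ((0*18)*1)*(867 - 909) = (0*1)*(-42) = 0*(-42) = 0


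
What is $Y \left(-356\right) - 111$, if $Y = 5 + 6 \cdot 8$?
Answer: $-18979$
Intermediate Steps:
$Y = 53$ ($Y = 5 + 48 = 53$)
$Y \left(-356\right) - 111 = 53 \left(-356\right) - 111 = -18868 - 111 = -18979$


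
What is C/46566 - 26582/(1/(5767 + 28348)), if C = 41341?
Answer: -42228140969039/46566 ≈ -9.0685e+8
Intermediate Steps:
C/46566 - 26582/(1/(5767 + 28348)) = 41341/46566 - 26582/(1/(5767 + 28348)) = 41341*(1/46566) - 26582/(1/34115) = 41341/46566 - 26582/1/34115 = 41341/46566 - 26582*34115 = 41341/46566 - 906844930 = -42228140969039/46566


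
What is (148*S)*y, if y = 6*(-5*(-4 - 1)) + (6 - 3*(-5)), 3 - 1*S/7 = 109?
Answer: -18778536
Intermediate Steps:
S = -742 (S = 21 - 7*109 = 21 - 763 = -742)
y = 171 (y = 6*(-5*(-5)) + (6 + 15) = 6*25 + 21 = 150 + 21 = 171)
(148*S)*y = (148*(-742))*171 = -109816*171 = -18778536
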